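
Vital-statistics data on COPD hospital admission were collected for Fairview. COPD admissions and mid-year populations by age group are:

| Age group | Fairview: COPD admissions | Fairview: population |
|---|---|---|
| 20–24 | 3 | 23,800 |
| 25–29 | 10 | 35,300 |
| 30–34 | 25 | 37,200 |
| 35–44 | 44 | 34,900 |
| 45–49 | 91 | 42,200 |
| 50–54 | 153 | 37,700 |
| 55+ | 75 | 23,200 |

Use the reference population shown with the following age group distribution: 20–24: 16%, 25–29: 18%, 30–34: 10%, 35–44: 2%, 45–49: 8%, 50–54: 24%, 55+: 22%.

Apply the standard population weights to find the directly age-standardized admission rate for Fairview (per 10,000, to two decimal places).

20.21

Age-specific rates per 10,000 for Fairview: 1.26, 2.83, 6.72, 12.61, 21.56, 40.58, 32.33.
Standard weights: 0.16, 0.18, 0.10, 0.02, 0.08, 0.24, 0.22.
Standardized rate: 0.1600×1.26 + 0.1800×2.83 + 0.1000×6.72 + 0.0200×12.61 + 0.0800×21.56 + 0.2400×40.58 + 0.2200×32.33 = 20.2130 per 10,000.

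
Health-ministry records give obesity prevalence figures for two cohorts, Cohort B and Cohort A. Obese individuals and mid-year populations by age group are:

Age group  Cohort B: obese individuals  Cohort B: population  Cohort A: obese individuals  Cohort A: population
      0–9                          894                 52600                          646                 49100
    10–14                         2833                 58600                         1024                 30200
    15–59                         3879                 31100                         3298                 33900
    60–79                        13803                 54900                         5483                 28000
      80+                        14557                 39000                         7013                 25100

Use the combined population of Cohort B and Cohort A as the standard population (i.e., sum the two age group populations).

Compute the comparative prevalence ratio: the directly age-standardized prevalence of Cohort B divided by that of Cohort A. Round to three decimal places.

1.314

Age-specific rates per 1000 for Cohort B: 16.996, 48.345, 124.727, 251.421, 373.256.
For Cohort A: 13.157, 33.907, 97.286, 195.821, 279.402.
Combined standard total = 402500; weights = 0.2527, 0.2206, 0.1615, 0.2060, 0.1593.
Cohort B: 0.2527×16.996 + 0.2206×48.345 + 0.1615×124.727 + 0.2060×251.421 + 0.1593×373.256 = 146.3286 per 1000.
Cohort A: 0.2527×13.157 + 0.2206×33.907 + 0.1615×97.286 + 0.2060×195.821 + 0.1593×279.402 = 111.3439 per 1000.
Ratio = 146.3286 ÷ 111.3439 = 1.31420.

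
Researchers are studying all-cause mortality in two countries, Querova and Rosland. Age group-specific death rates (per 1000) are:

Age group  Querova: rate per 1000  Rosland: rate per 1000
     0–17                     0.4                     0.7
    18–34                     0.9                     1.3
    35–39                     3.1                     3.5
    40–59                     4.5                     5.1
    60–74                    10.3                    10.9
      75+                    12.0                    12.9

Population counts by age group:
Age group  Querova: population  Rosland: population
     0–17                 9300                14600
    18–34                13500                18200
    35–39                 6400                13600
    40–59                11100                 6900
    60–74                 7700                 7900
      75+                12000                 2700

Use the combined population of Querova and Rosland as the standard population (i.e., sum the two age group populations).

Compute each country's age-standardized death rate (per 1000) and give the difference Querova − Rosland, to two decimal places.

Combined standard total = 123900; weights = 0.1929, 0.2559, 0.1614, 0.1453, 0.1259, 0.1186.
Querova: 0.1929×0.4 + 0.2559×0.9 + 0.1614×3.1 + 0.1453×4.5 + 0.1259×10.3 + 0.1186×12.0 = 4.1822 per 1000.
Rosland: 0.1929×0.7 + 0.2559×1.3 + 0.1614×3.5 + 0.1453×5.1 + 0.1259×10.9 + 0.1186×12.9 = 4.6764 per 1000.
Difference = 4.1822 − 4.6764 = -0.4943.

-0.49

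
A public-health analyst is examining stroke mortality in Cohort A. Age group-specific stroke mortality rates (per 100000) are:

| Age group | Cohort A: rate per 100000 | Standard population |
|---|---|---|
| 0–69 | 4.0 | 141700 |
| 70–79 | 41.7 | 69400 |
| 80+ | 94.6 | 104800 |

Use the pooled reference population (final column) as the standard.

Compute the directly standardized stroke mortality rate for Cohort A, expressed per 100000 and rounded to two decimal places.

Standard total = 315900; weights = 0.4486, 0.2197, 0.3318.
Standardized rate: 0.4486×4.0 + 0.2197×41.7 + 0.3318×94.6 = 42.3389 per 100000.

42.34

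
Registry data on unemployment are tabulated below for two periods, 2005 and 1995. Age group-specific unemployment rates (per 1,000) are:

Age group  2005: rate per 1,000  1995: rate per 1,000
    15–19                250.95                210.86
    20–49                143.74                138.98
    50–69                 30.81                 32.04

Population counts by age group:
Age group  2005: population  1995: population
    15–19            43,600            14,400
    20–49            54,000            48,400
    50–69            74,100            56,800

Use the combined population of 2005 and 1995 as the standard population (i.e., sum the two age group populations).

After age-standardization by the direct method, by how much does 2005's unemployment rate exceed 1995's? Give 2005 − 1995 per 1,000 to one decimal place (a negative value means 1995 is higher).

9.1

Combined standard total = 291,300; weights = 0.1991, 0.3515, 0.4494.
2005: 0.1991×250.95 + 0.3515×143.74 + 0.4494×30.81 = 114.3395 per 1,000.
1995: 0.1991×210.86 + 0.3515×138.98 + 0.4494×32.04 = 105.2368 per 1,000.
Difference = 114.3395 − 105.2368 = 9.1028.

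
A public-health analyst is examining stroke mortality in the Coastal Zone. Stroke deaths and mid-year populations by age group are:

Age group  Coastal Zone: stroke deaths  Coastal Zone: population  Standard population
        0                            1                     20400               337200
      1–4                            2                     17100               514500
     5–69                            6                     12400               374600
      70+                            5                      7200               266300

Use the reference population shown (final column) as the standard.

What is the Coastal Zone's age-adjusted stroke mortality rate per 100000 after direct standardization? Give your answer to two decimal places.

Age-specific rates per 100000 for the Coastal Zone: 4.90, 11.70, 48.39, 69.44.
Standard total = 1492600; weights = 0.2259, 0.3447, 0.2510, 0.1784.
Standardized rate: 0.2259×4.90 + 0.3447×11.70 + 0.2510×48.39 + 0.1784×69.44 = 29.6726 per 100000.

29.67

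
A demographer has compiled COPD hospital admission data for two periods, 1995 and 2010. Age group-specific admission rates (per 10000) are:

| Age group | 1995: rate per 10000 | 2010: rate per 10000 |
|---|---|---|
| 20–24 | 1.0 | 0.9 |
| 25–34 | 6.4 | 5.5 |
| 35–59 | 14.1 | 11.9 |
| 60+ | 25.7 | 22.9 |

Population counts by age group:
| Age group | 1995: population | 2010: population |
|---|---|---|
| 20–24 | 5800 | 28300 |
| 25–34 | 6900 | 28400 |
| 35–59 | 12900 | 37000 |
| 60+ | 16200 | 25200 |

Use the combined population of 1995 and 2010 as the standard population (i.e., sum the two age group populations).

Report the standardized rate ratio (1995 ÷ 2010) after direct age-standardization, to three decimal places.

Combined standard total = 160700; weights = 0.2122, 0.2197, 0.3105, 0.2576.
1995: 0.2122×1.0 + 0.2197×6.4 + 0.3105×14.1 + 0.2576×25.7 = 12.6172 per 10000.
2010: 0.2122×0.9 + 0.2197×5.5 + 0.3105×11.9 + 0.2576×22.9 = 10.9938 per 10000.
Ratio = 12.6172 ÷ 10.9938 = 1.14766.

1.148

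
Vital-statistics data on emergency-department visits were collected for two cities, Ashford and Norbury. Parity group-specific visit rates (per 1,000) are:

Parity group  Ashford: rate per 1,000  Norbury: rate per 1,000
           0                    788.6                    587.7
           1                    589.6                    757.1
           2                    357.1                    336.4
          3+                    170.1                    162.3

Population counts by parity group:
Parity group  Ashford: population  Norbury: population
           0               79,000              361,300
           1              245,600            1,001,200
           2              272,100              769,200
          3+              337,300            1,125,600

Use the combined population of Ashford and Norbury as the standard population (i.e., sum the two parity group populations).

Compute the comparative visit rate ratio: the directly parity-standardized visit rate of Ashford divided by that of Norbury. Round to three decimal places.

0.951

Combined standard total = 4,191,300; weights = 0.1051, 0.2975, 0.2484, 0.3490.
Ashford: 0.1051×788.6 + 0.2975×589.6 + 0.2484×357.1 + 0.3490×170.1 = 406.3229 per 1,000.
Norbury: 0.1051×587.7 + 0.2975×757.1 + 0.2484×336.4 + 0.3490×162.3 = 427.1798 per 1,000.
Ratio = 406.3229 ÷ 427.1798 = 0.95118.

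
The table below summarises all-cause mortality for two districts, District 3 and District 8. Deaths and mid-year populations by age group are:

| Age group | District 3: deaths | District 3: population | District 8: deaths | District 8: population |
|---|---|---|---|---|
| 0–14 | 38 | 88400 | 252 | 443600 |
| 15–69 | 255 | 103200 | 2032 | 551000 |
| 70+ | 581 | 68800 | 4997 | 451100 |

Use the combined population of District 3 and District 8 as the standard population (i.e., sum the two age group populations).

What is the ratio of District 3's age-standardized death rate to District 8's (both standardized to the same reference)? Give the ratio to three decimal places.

0.736

Age-specific rates per 100000 for District 3: 42.99, 247.09, 844.48.
For District 8: 56.81, 368.78, 1107.74.
Combined standard total = 1706100; weights = 0.3118, 0.3834, 0.3047.
District 3: 0.3118×42.99 + 0.3834×247.09 + 0.3047×844.48 = 365.4888 per 100000.
District 8: 0.3118×56.81 + 0.3834×368.78 + 0.3047×1107.74 = 496.6840 per 100000.
Ratio = 365.4888 ÷ 496.6840 = 0.73586.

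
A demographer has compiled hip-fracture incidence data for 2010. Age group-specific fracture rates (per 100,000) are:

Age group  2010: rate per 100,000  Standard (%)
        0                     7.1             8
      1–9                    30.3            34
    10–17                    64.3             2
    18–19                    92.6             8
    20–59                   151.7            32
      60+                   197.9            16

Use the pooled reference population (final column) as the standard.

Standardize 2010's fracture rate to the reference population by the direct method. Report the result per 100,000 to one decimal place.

Standard weights: 0.08, 0.34, 0.02, 0.08, 0.32, 0.16.
Standardized rate: 0.0800×7.1 + 0.3400×30.3 + 0.0200×64.3 + 0.0800×92.6 + 0.3200×151.7 + 0.1600×197.9 = 99.7720 per 100,000.

99.8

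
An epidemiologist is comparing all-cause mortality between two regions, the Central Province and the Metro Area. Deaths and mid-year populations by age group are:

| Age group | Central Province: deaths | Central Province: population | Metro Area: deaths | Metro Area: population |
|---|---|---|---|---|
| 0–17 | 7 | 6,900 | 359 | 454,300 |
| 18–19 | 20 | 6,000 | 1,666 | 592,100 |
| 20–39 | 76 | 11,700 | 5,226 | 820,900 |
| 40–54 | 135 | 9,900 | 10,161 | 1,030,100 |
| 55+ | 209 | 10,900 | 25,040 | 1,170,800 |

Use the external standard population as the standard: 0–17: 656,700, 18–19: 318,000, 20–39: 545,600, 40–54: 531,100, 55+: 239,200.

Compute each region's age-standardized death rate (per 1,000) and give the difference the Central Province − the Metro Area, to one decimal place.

0.8

Age-specific rates per 1,000 for the Central Province: 1.014, 3.333, 6.496, 13.636, 19.174.
For the Metro Area: 0.790, 2.814, 6.366, 9.864, 21.387.
Standard total = 2,290,600; weights = 0.2867, 0.1388, 0.2382, 0.2319, 0.1044.
The Central Province: 0.2867×1.014 + 0.1388×3.333 + 0.2382×6.496 + 0.2319×13.636 + 0.1044×19.174 = 7.4649 per 1,000.
The Metro Area: 0.2867×0.790 + 0.1388×2.814 + 0.2382×6.366 + 0.2319×9.864 + 0.1044×21.387 = 6.6540 per 1,000.
Difference = 7.4649 − 6.6540 = 0.8109.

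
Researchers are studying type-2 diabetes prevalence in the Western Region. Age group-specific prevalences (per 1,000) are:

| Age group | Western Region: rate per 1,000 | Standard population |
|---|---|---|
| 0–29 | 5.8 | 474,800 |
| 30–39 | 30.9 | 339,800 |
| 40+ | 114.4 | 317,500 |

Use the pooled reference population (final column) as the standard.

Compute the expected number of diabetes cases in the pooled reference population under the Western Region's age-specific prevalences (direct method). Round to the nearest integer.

49576

Expected diabetes cases = Σ (standard pop × age-specific rate ÷ 1,000)
= 474,800×5.8/1,000 + 339,800×30.9/1,000 + 317,500×114.4/1,000
= 2753.84 + 10499.82 + 36322.00 = 49575.66.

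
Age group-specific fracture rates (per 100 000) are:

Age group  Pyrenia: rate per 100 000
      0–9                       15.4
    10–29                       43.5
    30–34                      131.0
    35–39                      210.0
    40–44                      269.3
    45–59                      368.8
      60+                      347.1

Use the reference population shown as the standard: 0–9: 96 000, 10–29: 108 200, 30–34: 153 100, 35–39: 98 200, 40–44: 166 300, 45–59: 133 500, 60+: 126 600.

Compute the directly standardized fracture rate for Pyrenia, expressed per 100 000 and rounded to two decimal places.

Standard total = 881 900; weights = 0.1089, 0.1227, 0.1736, 0.1114, 0.1886, 0.1514, 0.1436.
Standardized rate: 0.1089×15.4 + 0.1227×43.5 + 0.1736×131.0 + 0.1114×210.0 + 0.1886×269.3 + 0.1514×368.8 + 0.1436×347.1 = 209.5764 per 100 000.

209.58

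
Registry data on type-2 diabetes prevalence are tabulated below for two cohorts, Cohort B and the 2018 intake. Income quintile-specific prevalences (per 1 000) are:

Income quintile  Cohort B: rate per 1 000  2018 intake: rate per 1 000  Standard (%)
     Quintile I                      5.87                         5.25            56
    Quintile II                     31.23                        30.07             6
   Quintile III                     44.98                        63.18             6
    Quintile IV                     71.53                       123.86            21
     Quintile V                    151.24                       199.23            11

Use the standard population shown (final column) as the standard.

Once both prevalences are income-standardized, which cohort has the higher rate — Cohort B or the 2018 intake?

Standard weights: 0.56, 0.06, 0.06, 0.21, 0.11.
Cohort B: 0.5600×5.87 + 0.0600×31.23 + 0.0600×44.98 + 0.2100×71.53 + 0.1100×151.24 = 39.5175 per 1 000.
The 2018 intake: 0.5600×5.25 + 0.0600×30.07 + 0.0600×63.18 + 0.2100×123.86 + 0.1100×199.23 = 56.4609 per 1 000.

2018 intake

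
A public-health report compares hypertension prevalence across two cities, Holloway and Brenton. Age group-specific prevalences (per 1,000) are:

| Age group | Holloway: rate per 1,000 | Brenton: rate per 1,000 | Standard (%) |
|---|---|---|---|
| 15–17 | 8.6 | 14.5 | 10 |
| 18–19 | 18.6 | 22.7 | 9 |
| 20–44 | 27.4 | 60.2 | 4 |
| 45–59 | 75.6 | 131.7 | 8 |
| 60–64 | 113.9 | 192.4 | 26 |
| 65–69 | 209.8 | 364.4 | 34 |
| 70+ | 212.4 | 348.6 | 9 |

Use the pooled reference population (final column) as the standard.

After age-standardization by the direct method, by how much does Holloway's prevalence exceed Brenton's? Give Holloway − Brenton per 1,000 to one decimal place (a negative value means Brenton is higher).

-92.0

Standard weights: 0.10, 0.09, 0.04, 0.08, 0.26, 0.34, 0.09.
Holloway: 0.1000×8.6 + 0.0900×18.6 + 0.0400×27.4 + 0.0800×75.6 + 0.2600×113.9 + 0.3400×209.8 + 0.0900×212.4 = 129.7400 per 1,000.
Brenton: 0.1000×14.5 + 0.0900×22.7 + 0.0400×60.2 + 0.0800×131.7 + 0.2600×192.4 + 0.3400×364.4 + 0.0900×348.6 = 221.7310 per 1,000.
Difference = 129.7400 − 221.7310 = -91.9910.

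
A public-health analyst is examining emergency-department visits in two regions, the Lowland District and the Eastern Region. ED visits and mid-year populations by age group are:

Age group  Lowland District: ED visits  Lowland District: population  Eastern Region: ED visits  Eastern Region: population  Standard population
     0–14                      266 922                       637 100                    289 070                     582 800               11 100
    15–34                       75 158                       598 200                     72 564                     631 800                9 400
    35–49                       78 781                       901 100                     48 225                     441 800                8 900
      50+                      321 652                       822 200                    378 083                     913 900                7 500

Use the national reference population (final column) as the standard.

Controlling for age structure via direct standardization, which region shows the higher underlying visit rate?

Eastern Region

Age-specific rates per 1 000 for the Lowland District: 418.964, 125.640, 87.428, 391.209.
For the Eastern Region: 496.002, 114.853, 109.156, 413.703.
Standard total = 36 900; weights = 0.3008, 0.2547, 0.2412, 0.2033.
The Lowland District: 0.3008×418.964 + 0.2547×125.640 + 0.2412×87.428 + 0.2033×391.209 = 258.6366 per 1 000.
The Eastern Region: 0.3008×496.002 + 0.2547×114.853 + 0.2412×109.156 + 0.2033×413.703 = 288.8752 per 1 000.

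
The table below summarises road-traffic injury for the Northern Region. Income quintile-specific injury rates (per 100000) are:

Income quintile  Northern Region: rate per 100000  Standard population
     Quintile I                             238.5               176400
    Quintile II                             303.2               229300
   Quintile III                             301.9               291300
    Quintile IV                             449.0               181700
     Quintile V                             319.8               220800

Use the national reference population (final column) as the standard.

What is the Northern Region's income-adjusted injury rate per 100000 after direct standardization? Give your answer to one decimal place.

Standard total = 1099500; weights = 0.1604, 0.2085, 0.2649, 0.1653, 0.2008.
Standardized rate: 0.1604×238.5 + 0.2085×303.2 + 0.2649×301.9 + 0.1653×449.0 + 0.2008×319.8 = 319.9034 per 100000.

319.9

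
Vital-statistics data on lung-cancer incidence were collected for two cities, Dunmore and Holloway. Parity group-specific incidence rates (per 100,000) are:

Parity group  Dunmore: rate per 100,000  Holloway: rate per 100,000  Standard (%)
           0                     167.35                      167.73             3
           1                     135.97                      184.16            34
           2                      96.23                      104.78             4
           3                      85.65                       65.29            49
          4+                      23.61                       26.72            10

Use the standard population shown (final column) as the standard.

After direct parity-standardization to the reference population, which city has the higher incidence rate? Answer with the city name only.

Standard weights: 0.03, 0.34, 0.04, 0.49, 0.10.
Dunmore: 0.0300×167.35 + 0.3400×135.97 + 0.0400×96.23 + 0.4900×85.65 + 0.1000×23.61 = 99.4290 per 100,000.
Holloway: 0.0300×167.73 + 0.3400×184.16 + 0.0400×104.78 + 0.4900×65.29 + 0.1000×26.72 = 106.5016 per 100,000.

Holloway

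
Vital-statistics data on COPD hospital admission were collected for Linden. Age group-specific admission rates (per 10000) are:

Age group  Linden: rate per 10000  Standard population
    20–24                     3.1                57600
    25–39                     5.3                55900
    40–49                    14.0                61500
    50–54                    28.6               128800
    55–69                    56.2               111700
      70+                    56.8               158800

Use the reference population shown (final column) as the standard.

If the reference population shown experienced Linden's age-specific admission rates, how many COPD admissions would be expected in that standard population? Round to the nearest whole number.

Expected COPD admissions = Σ (standard pop × age-specific rate ÷ 10000)
= 57600×3.1/10000 + 55900×5.3/10000 + 61500×14.0/10000 + 128800×28.6/10000 + 111700×56.2/10000 + 158800×56.8/10000
= 17.86 + 29.63 + 86.10 + 368.37 + 627.75 + 901.98 = 2031.69.

2032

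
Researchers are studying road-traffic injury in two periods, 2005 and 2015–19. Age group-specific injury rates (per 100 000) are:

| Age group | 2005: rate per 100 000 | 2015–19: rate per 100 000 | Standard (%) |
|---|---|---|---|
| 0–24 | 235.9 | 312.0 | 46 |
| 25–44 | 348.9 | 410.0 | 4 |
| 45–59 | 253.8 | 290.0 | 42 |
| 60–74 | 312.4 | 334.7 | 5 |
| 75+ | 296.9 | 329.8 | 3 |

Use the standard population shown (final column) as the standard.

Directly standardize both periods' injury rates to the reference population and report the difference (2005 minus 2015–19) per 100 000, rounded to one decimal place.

Standard weights: 0.46, 0.04, 0.42, 0.05, 0.03.
2005: 0.4600×235.9 + 0.0400×348.9 + 0.4200×253.8 + 0.0500×312.4 + 0.0300×296.9 = 253.5930 per 100 000.
2015–19: 0.4600×312.0 + 0.0400×410.0 + 0.4200×290.0 + 0.0500×334.7 + 0.0300×329.8 = 308.3490 per 100 000.
Difference = 253.5930 − 308.3490 = -54.7560.

-54.8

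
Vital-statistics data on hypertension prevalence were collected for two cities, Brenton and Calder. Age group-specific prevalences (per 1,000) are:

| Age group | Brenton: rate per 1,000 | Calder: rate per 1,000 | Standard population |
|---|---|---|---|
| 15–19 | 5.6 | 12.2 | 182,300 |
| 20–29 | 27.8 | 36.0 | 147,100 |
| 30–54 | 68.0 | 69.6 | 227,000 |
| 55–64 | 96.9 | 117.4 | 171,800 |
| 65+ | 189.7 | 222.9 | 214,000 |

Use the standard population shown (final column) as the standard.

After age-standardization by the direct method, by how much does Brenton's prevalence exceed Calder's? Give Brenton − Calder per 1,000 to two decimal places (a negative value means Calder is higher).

-14.22

Standard total = 942,200; weights = 0.1935, 0.1561, 0.2409, 0.1823, 0.2271.
Brenton: 0.1935×5.6 + 0.1561×27.8 + 0.2409×68.0 + 0.1823×96.9 + 0.2271×189.7 = 82.5615 per 1,000.
Calder: 0.1935×12.2 + 0.1561×36.0 + 0.2409×69.6 + 0.1823×117.4 + 0.2271×222.9 = 96.7828 per 1,000.
Difference = 82.5615 − 96.7828 = -14.2213.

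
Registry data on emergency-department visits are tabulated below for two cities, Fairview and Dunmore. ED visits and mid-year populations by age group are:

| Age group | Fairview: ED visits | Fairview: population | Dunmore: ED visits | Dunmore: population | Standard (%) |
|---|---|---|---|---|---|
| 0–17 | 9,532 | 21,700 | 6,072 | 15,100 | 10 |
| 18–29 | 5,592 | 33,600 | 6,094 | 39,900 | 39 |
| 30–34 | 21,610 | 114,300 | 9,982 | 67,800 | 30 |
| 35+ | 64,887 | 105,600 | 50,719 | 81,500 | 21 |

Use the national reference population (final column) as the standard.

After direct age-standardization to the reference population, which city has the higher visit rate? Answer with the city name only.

Age-specific rates per 1,000 for Fairview: 439.263, 166.429, 189.064, 614.460.
For Dunmore: 402.119, 152.732, 147.227, 622.319.
Standard weights: 0.10, 0.39, 0.30, 0.21.
Fairview: 0.1000×439.263 + 0.3900×166.429 + 0.3000×189.064 + 0.2100×614.460 = 294.5892 per 1,000.
Dunmore: 0.1000×402.119 + 0.3900×152.732 + 0.3000×147.227 + 0.2100×622.319 = 274.6325 per 1,000.

Fairview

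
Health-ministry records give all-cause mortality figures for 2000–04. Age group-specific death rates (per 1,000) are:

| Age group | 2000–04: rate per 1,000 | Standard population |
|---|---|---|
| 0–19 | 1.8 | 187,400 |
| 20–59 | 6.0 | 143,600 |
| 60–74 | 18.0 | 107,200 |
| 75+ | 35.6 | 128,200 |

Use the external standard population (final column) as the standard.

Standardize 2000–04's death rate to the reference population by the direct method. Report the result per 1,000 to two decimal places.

13.58

Standard total = 566,400; weights = 0.3309, 0.2535, 0.1893, 0.2263.
Standardized rate: 0.3309×1.8 + 0.2535×6.0 + 0.1893×18.0 + 0.2263×35.6 = 13.5813 per 1,000.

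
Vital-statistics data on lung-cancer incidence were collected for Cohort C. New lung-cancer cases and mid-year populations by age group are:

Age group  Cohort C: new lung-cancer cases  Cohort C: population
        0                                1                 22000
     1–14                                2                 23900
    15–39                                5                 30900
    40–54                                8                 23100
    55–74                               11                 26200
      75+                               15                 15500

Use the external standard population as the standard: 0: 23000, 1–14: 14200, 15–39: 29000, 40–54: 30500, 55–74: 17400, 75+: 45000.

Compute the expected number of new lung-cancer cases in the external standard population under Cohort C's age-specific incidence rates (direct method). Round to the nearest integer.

68

Age-specific rates per 100000 for Cohort C: 4.55, 8.37, 16.18, 34.63, 41.98, 96.77.
Expected new lung-cancer cases = Σ (standard pop × age-specific rate ÷ 100000)
= 23000×4.55/100000 + 14200×8.37/100000 + 29000×16.18/100000 + 30500×34.63/100000 + 17400×41.98/100000 + 45000×96.77/100000
= 1.05 + 1.19 + 4.69 + 10.56 + 7.31 + 43.55 = 68.34.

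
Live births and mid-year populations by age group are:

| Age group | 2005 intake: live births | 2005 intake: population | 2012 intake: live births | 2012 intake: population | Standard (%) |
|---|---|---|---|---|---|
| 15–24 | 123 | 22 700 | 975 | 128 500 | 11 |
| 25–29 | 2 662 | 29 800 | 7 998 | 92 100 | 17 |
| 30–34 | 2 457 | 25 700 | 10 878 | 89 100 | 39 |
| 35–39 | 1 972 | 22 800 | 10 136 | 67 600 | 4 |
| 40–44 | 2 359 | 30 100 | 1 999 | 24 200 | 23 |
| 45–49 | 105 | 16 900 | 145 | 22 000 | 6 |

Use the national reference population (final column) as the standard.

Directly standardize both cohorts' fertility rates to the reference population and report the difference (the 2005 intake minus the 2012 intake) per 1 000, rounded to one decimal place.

Age-specific rates per 1 000 for the 2005 intake: 5.419, 89.329, 95.603, 86.491, 78.372, 6.213.
For the 2012 intake: 7.588, 86.840, 122.088, 149.941, 82.603, 6.591.
Standard weights: 0.11, 0.17, 0.39, 0.04, 0.23, 0.06.
The 2005 intake: 0.1100×5.419 + 0.1700×89.329 + 0.3900×95.603 + 0.0400×86.491 + 0.2300×78.372 + 0.0600×6.213 = 74.9252 per 1 000.
The 2012 intake: 0.1100×7.588 + 0.1700×86.840 + 0.3900×122.088 + 0.0400×149.941 + 0.2300×82.603 + 0.0600×6.591 = 88.6035 per 1 000.
Difference = 74.9252 − 88.6035 = -13.6783.

-13.7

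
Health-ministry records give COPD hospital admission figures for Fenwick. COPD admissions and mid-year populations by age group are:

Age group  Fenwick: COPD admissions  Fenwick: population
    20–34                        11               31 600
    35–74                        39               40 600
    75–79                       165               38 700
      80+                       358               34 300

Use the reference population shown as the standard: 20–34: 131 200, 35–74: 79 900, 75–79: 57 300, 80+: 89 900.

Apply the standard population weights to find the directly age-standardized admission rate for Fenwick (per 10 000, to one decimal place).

36.4

Age-specific rates per 10 000 for Fenwick: 3.48, 9.61, 42.64, 104.37.
Standard total = 358 300; weights = 0.3662, 0.2230, 0.1599, 0.2509.
Standardized rate: 0.3662×3.48 + 0.2230×9.61 + 0.1599×42.64 + 0.2509×104.37 = 36.4231 per 10 000.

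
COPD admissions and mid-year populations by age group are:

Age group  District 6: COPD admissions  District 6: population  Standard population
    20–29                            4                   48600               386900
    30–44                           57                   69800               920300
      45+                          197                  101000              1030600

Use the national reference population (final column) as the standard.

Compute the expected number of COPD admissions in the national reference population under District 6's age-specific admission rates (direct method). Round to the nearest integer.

Age-specific rates per 10000 for District 6: 0.82, 8.17, 19.50.
Expected COPD admissions = Σ (standard pop × age-specific rate ÷ 10000)
= 386900×0.82/10000 + 920300×8.17/10000 + 1030600×19.50/10000
= 31.84 + 751.53 + 2010.18 = 2793.56.

2794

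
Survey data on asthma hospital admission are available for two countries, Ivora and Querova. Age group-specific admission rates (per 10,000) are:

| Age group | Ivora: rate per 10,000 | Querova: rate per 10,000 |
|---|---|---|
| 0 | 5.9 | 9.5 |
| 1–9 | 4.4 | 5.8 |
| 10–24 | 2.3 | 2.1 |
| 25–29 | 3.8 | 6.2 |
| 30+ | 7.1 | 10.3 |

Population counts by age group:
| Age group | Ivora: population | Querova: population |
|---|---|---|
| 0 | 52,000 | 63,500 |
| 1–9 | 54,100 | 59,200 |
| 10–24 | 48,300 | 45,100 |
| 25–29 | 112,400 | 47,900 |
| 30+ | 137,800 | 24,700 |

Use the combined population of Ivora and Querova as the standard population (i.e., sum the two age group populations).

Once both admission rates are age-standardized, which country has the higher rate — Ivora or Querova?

Combined standard total = 645,000; weights = 0.1791, 0.1757, 0.1448, 0.2485, 0.2519.
Ivora: 0.1791×5.9 + 0.1757×4.4 + 0.1448×2.3 + 0.2485×3.8 + 0.2519×7.1 = 4.8956 per 10,000.
Querova: 0.1791×9.5 + 0.1757×5.8 + 0.1448×2.1 + 0.2485×6.2 + 0.2519×10.3 = 7.1599 per 10,000.

Querova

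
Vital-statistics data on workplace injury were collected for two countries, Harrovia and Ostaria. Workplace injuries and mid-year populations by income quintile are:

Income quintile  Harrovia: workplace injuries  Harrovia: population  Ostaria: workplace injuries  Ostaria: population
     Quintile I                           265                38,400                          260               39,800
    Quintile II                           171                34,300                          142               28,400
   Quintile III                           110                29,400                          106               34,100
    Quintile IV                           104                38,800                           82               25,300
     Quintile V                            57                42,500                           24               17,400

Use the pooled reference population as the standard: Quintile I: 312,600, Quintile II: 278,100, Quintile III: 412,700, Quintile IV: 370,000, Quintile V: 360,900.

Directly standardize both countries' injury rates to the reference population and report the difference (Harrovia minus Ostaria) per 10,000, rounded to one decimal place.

Income-specific rates per 10,000 for Harrovia: 69.01, 49.85, 37.41, 26.80, 13.41.
For Ostaria: 65.33, 50.00, 31.09, 32.41, 13.79.
Standard total = 1,734,300; weights = 0.1802, 0.1604, 0.2380, 0.2133, 0.2081.
Harrovia: 0.1802×69.01 + 0.1604×49.85 + 0.2380×37.41 + 0.2133×26.80 + 0.2081×13.41 = 37.8459 per 10,000.
Ostaria: 0.1802×65.33 + 0.1604×50.00 + 0.2380×31.09 + 0.2133×32.41 + 0.2081×13.79 = 36.9745 per 10,000.
Difference = 37.8459 − 36.9745 = 0.8713.

0.9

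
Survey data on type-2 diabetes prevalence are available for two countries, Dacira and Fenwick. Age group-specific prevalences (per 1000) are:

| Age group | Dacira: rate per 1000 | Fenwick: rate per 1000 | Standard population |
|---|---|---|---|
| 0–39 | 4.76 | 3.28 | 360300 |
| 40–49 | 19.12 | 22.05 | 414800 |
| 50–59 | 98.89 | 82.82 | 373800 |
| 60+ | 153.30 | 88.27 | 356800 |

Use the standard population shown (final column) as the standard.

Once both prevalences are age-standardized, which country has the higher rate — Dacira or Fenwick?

Standard total = 1505700; weights = 0.2393, 0.2755, 0.2483, 0.2370.
Dacira: 0.2393×4.76 + 0.2755×19.12 + 0.2483×98.89 + 0.2370×153.30 = 67.2833 per 1000.
Fenwick: 0.2393×3.28 + 0.2755×22.05 + 0.2483×82.82 + 0.2370×88.27 = 48.3370 per 1000.

Dacira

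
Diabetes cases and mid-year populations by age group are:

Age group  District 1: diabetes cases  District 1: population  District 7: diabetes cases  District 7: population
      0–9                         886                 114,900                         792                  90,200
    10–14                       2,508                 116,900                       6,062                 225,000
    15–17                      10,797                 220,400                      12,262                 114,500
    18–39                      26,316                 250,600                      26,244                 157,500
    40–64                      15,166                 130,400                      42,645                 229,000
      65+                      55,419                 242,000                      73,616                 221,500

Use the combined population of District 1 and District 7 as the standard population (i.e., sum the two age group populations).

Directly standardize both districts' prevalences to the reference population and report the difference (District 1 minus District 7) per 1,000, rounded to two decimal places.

-56.67

Age-specific rates per 1,000 for District 1: 7.711, 21.454, 48.988, 105.012, 116.304, 229.004.
For District 7: 8.780, 26.942, 107.092, 166.629, 186.223, 332.352.
Combined standard total = 2,112,900; weights = 0.0971, 0.1618, 0.1585, 0.1931, 0.1701, 0.2194.
District 1: 0.0971×7.711 + 0.1618×21.454 + 0.1585×48.988 + 0.1931×105.012 + 0.1701×116.304 + 0.2194×229.004 = 102.2865 per 1,000.
District 7: 0.0971×8.780 + 0.1618×26.942 + 0.1585×107.092 + 0.1931×166.629 + 0.1701×186.223 + 0.2194×332.352 = 158.9532 per 1,000.
Difference = 102.2865 − 158.9532 = -56.6667.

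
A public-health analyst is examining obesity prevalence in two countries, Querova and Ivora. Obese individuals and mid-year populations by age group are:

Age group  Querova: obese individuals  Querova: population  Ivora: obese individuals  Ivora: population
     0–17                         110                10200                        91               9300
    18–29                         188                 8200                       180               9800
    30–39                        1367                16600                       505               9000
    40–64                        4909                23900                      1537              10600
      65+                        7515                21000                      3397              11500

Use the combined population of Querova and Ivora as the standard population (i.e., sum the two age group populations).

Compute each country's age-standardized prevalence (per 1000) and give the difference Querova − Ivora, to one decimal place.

37.6

Age-specific rates per 1000 for Querova: 10.784, 22.927, 82.349, 205.397, 357.857.
For Ivora: 9.785, 18.367, 56.111, 145.000, 295.391.
Combined standard total = 130100; weights = 0.1499, 0.1384, 0.1968, 0.2652, 0.2498.
Querova: 0.1499×10.784 + 0.1384×22.927 + 0.1968×82.349 + 0.2652×205.397 + 0.2498×357.857 = 164.8554 per 1000.
Ivora: 0.1499×9.785 + 0.1384×18.367 + 0.1968×56.111 + 0.2652×145.000 + 0.2498×295.391 = 127.2912 per 1000.
Difference = 164.8554 − 127.2912 = 37.5643.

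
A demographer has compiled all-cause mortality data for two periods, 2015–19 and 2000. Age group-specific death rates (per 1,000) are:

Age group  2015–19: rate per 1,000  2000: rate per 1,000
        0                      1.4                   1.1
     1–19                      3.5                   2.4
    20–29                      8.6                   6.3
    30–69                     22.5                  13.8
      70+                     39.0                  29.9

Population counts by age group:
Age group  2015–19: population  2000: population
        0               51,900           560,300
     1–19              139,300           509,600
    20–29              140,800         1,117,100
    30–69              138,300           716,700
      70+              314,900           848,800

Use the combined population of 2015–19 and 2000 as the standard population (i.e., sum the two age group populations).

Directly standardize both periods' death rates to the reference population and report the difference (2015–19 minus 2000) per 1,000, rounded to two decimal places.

Combined standard total = 4,537,700; weights = 0.1349, 0.1430, 0.2772, 0.1884, 0.2565.
2015–19: 0.1349×1.4 + 0.1430×3.5 + 0.2772×8.6 + 0.1884×22.5 + 0.2565×39.0 = 17.3145 per 1,000.
2000: 0.1349×1.1 + 0.1430×2.4 + 0.2772×6.3 + 0.1884×13.8 + 0.2565×29.9 = 12.5062 per 1,000.
Difference = 17.3145 − 12.5062 = 4.8083.

4.81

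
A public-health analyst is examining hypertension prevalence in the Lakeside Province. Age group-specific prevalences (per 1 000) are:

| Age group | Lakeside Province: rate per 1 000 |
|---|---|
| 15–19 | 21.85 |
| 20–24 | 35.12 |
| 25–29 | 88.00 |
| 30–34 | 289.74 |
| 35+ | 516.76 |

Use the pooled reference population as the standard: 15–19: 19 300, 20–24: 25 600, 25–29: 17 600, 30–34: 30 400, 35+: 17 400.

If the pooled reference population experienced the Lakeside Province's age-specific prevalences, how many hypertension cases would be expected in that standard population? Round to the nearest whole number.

Expected hypertension cases = Σ (standard pop × age-specific rate ÷ 1 000)
= 19 300×21.85/1 000 + 25 600×35.12/1 000 + 17 600×88.00/1 000 + 30 400×289.74/1 000 + 17 400×516.76/1 000
= 421.70 + 899.07 + 1548.80 + 8808.10 + 8991.62 = 20669.30.

20669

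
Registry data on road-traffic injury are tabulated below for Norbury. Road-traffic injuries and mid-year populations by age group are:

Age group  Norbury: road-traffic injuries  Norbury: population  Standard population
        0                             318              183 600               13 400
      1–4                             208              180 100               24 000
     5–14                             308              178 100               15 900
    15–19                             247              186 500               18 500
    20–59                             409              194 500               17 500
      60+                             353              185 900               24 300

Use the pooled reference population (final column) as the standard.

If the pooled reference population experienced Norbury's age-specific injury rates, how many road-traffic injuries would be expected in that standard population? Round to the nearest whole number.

Age-specific rates per 100 000 for Norbury: 173.20, 115.49, 172.94, 132.44, 210.28, 189.89.
Expected road-traffic injuries = Σ (standard pop × age-specific rate ÷ 100 000)
= 13 400×173.20/100 000 + 24 000×115.49/100 000 + 15 900×172.94/100 000 + 18 500×132.44/100 000 + 17 500×210.28/100 000 + 24 300×189.89/100 000
= 23.21 + 27.72 + 27.50 + 24.50 + 36.80 + 46.14 = 185.87.

186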